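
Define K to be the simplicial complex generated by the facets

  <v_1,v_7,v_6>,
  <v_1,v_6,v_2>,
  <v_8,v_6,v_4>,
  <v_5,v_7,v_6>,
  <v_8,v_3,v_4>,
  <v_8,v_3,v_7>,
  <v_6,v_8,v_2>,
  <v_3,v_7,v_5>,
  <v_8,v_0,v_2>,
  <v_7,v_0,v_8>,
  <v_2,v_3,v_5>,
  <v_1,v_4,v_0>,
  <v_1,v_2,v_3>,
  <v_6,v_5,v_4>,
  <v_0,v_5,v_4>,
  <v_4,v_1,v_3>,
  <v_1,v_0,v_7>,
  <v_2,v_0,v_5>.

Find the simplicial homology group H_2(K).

H_2 = Z.

Order the vertices as v_0 < v_1 < v_2 < v_3 < v_4 < v_5 < v_6 < v_7 < v_8. Listing each simplex with vertices in this order, K has dimension 2 with simplices:

  0-simplices (9): [v_0], [v_1], [v_2], [v_3], [v_4], [v_5], [v_6], [v_7], [v_8]
  1-simplices (27): (27 of them)
  2-simplices (18): (18 of them)

so the chain groups are C_0 ≅ Z^9, C_1 ≅ Z^27, C_2 ≅ Z^18.

The boundary map ∂_1: C_1 → C_0 maps an edge to its endpoints' difference, ∂[p,q] = q − p. For instance
  ∂[v_4,v_8] = [v_8] − [v_4].
The 9×27 boundary matrix has rank 8 and Smith normal form diag(1,1,1,1,1,1,1,1).

Boundary ∂_2: C_2 → C_1 maps a triangle to the signed sum of its edges. For instance
  ∂[v_3,v_7,v_8] = [v_7,v_8] − [v_3,v_8] + [v_3,v_7],
  ∂[v_1,v_2,v_3] = [v_2,v_3] − [v_1,v_3] + [v_1,v_2].
The 27×18 boundary matrix has rank 17 and Smith normal form diag(1,1,1,1,1,1,1,1,1,1,1,1,1,1,1,1,1).

From H_k ≅ ker(∂_k) / im(∂_{k+1}) we obtain:

  H_2: rank ker ∂_2 − rank ∂_3 = (18 − 17) − 0 = 1, and there is no ∂_3, so H_2 = Z.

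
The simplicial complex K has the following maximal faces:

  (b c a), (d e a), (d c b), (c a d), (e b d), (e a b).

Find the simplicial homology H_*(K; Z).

H_0 ≅ Z,  H_1 = 0,  H_2 ≅ Z.

Fix the vertex order a < b < c < d < e and write every simplex with vertices in increasing order. Then dim K = 2 and the simplices of K are:

  0-simplices (5): a, b, c, d, e
  1-simplices (9): ab, ac, ad, ae, bc, bd, be, cd, de
  2-simplices (6): abc, abe, acd, ade, bcd, bde

Hence C_0 ≅ Z^5, C_1 ≅ Z^9, C_2 ≅ Z^6.

∂_1: C_1 → C_0 is given by ∂[p,q] = [q] − [p].
The 5×9 boundary matrix has rank 4 and Smith normal form diag(1,1,1,1).

∂_2: C_2 → C_1 maps a triangle to the signed sum of its edges. For instance
  ∂abc = bc − ac + ab,
  ∂bcd = cd − bd + bc.
The resulting 9×6 matrix has rank 5, and its Smith normal form has invariant factors (1,1,1,1,1).

Computing H_k = (kernel of ∂_k) / (image of ∂_{k+1}):

  H_0: rank C_0 − rank ∂_1 = 5 − 4 = 1, and the invariant factors of ∂_1 are all 1, so H_0 ≅ Z.
  H_1: rank ker ∂_1 − rank ∂_2 = (9 − 4) − 5 = 0, and the invariant factors of ∂_2 are all 1, so H_1 ≅ 0.
  H_2: rank ker ∂_2 − rank ∂_3 = (6 − 5) − 0 = 1, and there is no ∂_3, so H_2 ≅ Z.

(K is a triangulation of the 2-sphere S^2.)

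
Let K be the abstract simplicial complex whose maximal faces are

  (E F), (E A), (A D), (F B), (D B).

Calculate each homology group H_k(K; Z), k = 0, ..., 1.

Take the total order A < B < D < E < F on the vertex set. Then K (dimension 1) consists of the simplices:

  0-simplices (5): A, B, D, E, F
  1-simplices (5): AD, AE, BD, BF, EF

so the chain groups are C_0 ≅ Z^5, C_1 ≅ Z^5.

Boundary ∂_1: C_1 → C_0 maps an edge to its endpoints' difference, ∂[p,q] = q − p. For instance
  ∂BD = D − B.
As a 5×5 matrix over Z this has rank 4, with invariant factors (1,1,1,1).

Computing H_k = (kernel of ∂_k) / (image of ∂_{k+1}):

  H_0: rank C_0 − rank ∂_1 = 5 − 4 = 1, and the invariant factors of ∂_1 are all 1, so H_0 ≅ Z.
  H_1: rank ker ∂_1 − rank ∂_2 = (5 − 4) − 0 = 1, and there is no ∂_2, so H_1 ≅ Z.

As a check, the Euler characteristic is 5 − 5 = 0, which agrees with 1 − 1 = 0.

H_0 = Z,  H_1 = Z.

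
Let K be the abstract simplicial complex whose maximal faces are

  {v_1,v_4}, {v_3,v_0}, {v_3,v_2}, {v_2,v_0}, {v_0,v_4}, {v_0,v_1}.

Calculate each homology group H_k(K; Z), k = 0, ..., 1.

H_0 = Z,  H_1 = Z^2.

Take the total order v_0 < v_1 < v_2 < v_3 < v_4 on the vertex set. Then K (dimension 1) consists of the simplices:

  0-simplices (5): [v_0], [v_1], [v_2], [v_3], [v_4]
  1-simplices (6): [v_0,v_1], [v_0,v_2], [v_0,v_3], [v_0,v_4], [v_1,v_4], [v_2,v_3]

Hence C_0 ≅ Z^5, C_1 ≅ Z^6.

Boundary ∂_1: C_1 → C_0 sends each edge [p,q] (with p < q) to q − p. For instance
  ∂[v_0,v_2] = [v_2] − [v_0].
The 5×6 boundary matrix has rank 4 and Smith normal form diag(1,1,1,1).

Reading off H_k = ker ∂_k / im ∂_{k+1}:

  H_0: rank C_0 − rank ∂_1 = 5 − 4 = 1, and the invariant factors of ∂_1 are all 1, so H_0 = Z.
  H_1: rank ker ∂_1 − rank ∂_2 = (6 − 4) − 0 = 2, and there is no ∂_2, so H_1 = Z^2.

As a check, the Euler characteristic is 5 − 6 = -1, which agrees with 1 − 2 = -1.
(K is a triangulation of a wedge of 2 circles.)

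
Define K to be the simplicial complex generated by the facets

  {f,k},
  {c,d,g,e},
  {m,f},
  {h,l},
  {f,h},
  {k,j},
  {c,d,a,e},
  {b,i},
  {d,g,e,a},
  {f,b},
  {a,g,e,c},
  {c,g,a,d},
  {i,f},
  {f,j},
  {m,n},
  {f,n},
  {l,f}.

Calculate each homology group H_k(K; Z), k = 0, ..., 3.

We work with the vertex ordering a < b < c < d < e < f < g < h < i < j < k < l < m < n. The simplices of K, each written with vertices in increasing order, are:

  0-simplices (14): a, b, c, d, e, f, g, h, i, j, k, l, m, n
  1-simplices (22): ac, ad, ae, ag, bf, bi, cd, ce, cg, de, dg, eg, fh, fi, fj, fk, fl, fm, fn, hl, jk, mn
  2-simplices (10): acd, ace, acg, ade, adg, aeg, cde, cdg, ceg, deg
  3-simplices (5): acde, acdg, aceg, adeg, cdeg

so the chain groups are C_0 ≅ Z^14, C_1 ≅ Z^22, C_2 ≅ Z^10, C_3 ≅ Z^5.

Boundary ∂_1: C_1 → C_0 sends each edge [p,q] (with p < q) to q − p. For instance
  ∂hl = l − h.
The 14×22 boundary matrix has rank 12 and Smith normal form diag(1,1,1,1,1,1,1,1,1,1,1,1).

∂_2: C_2 → C_1 acts by ∂[p,q,r] = [q,r] − [p,r] + [p,q]. For instance
  ∂aeg = eg − ag + ae,
  ∂ace = ce − ae + ac.
The resulting 22×10 matrix has rank 6, and its Smith normal form has invariant factors (1,1,1,1,1,1).

The boundary map ∂_3: C_3 → C_2 sends each 3-simplex σ to the alternating sum Σ_i (−1)^i (σ with its i-th vertex removed). For instance
  ∂acde = cde − ade + ace − acd,
  ∂acdg = cdg − adg + acg − acd.
This gives a 10×5 integer matrix of rank 4; reducing to Smith normal form yields diagonal entries (1,1,1,1).

Now H_k = ker ∂_k / im ∂_{k+1}, so:

  H_0: rank C_0 − rank ∂_1 = 14 − 12 = 2, and the invariant factors of ∂_1 are all 1, so H_0 = Z^2.
  H_1: rank ker ∂_1 − rank ∂_2 = (22 − 12) − 6 = 4, and the invariant factors of ∂_2 are all 1, so H_1 = Z^4.
  H_2: rank ker ∂_2 − rank ∂_3 = (10 − 6) − 4 = 0, and the invariant factors of ∂_3 are all 1, so H_2 = 0.
  H_3: rank ker ∂_3 − rank ∂_4 = (5 − 4) − 0 = 1, and there is no ∂_4, so H_3 = Z.

(K is a triangulation of the disjoint union of the 3-sphere S^3 and a wedge of 4 circles.)

H_0 = Z^2,  H_1 = Z^4,  H_2 = 0,  H_3 = Z.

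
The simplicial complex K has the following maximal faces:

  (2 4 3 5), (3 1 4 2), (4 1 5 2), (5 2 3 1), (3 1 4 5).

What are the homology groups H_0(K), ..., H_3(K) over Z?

H_0 = Z,  H_1 = 0,  H_2 = 0,  H_3 = Z.

K has 5 vertices, 10 edges, 10 triangles, 5 3-simplices.
rank ∂_0 = 0, rank ∂_1 = 4 ⇒ b_0 = 5 − 0 − 4 = 1; all invariant factors of ∂_1 are 1 so no torsion. So H_0 ≅ Z.
rank ∂_1 = 4, rank ∂_2 = 6 ⇒ b_1 = 10 − 4 − 6 = 0; all invariant factors of ∂_2 are 1 so no torsion. So H_1 ≅ 0.
rank ∂_2 = 6, rank ∂_3 = 4 ⇒ b_2 = 10 − 6 − 4 = 0; all invariant factors of ∂_3 are 1 so no torsion. So H_2 ≅ 0.
rank ∂_3 = 4, rank ∂_4 = 0 ⇒ b_3 = 5 − 4 − 0 = 1. So H_3 ≅ Z.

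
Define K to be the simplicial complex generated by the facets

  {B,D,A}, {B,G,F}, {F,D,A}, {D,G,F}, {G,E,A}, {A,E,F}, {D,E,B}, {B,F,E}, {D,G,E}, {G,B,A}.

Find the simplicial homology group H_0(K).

H_0 = Z.

K has 6 vertices, 15 edges, 10 triangles.
rank ∂_0 = 0, rank ∂_1 = 5 ⇒ b_0 = 6 − 0 − 5 = 1; all invariant factors of ∂_1 are 1 so no torsion. So H_0 = Z.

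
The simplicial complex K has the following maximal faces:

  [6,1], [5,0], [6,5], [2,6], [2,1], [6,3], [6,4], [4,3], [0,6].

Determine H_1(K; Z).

H_1 ≅ Z^3.

Order the vertices as 0 < 1 < 2 < 3 < 4 < 5 < 6. Listing each simplex with vertices in this order, K has dimension 1 with simplices:

  0-simplices (7): [0], [1], [2], [3], [4], [5], [6]
  1-simplices (9): [0,5], [0,6], [1,2], [1,6], [2,6], [3,4], [3,6], [4,6], [5,6]

so the chain groups are C_0 ≅ Z^7, C_1 ≅ Z^9.

The boundary map ∂_1: C_1 → C_0 maps an edge to its endpoints' difference, ∂[p,q] = q − p. For instance
  ∂[0,6] = [6] − [0].
The resulting 7×9 matrix has rank 6, and its Smith normal form has invariant factors (1,1,1,1,1,1).

Computing H_k = (kernel of ∂_k) / (image of ∂_{k+1}):

  H_1: rank ker ∂_1 − rank ∂_2 = (9 − 6) − 0 = 3, and there is no ∂_2, so H_1 = Z^3.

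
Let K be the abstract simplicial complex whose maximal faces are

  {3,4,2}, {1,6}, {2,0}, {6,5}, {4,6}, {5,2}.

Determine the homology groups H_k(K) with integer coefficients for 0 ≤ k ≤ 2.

H_0 ≅ Z,  H_1 ≅ Z,  H_2 = 0.

We work with the vertex ordering 0 < 1 < 2 < 3 < 4 < 5 < 6. The simplices of K, each written with vertices in increasing order, are:

  0-simplices (7): [0], [1], [2], [3], [4], [5], [6]
  1-simplices (8): [0,2], [1,6], [2,3], [2,4], [2,5], [3,4], [4,6], [5,6]
  2-simplices (1): [2,3,4]

giving chain groups C_0 ≅ Z^7, C_1 ≅ Z^8, C_2 ≅ Z^1.

The boundary map ∂_1: C_1 → C_0 maps an edge to its endpoints' difference, ∂[p,q] = q − p. For instance
  ∂[3,4] = [4] − [3].
The 7×8 boundary matrix has rank 6 and Smith normal form diag(1,1,1,1,1,1).

∂_2: C_2 → C_1 acts by ∂[p,q,r] = [q,r] − [p,r] + [p,q]. For instance
  ∂[2,3,4] = [3,4] − [2,4] + [2,3].
As a 8×1 matrix over Z this has rank 1, with invariant factors (1).

Computing H_k = (kernel of ∂_k) / (image of ∂_{k+1}):

  H_0: rank C_0 − rank ∂_1 = 7 − 6 = 1, and the invariant factors of ∂_1 are all 1, so H_0 = Z.
  H_1: rank ker ∂_1 − rank ∂_2 = (8 − 6) − 1 = 1, and the invariant factors of ∂_2 are all 1, so H_1 = Z.
  H_2: rank ker ∂_2 − rank ∂_3 = (1 − 1) − 0 = 0, and there is no ∂_3, so H_2 = 0.

As a check, the Euler characteristic is 7 − 8 + 1 = 0, which agrees with 1 − 1 + 0 = 0.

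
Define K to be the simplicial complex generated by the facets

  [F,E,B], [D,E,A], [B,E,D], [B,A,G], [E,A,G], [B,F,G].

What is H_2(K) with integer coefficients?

We work with the vertex ordering A < B < D < E < F < G. The simplices of K, each written with vertices in increasing order, are:

  0-simplices (6): A, B, D, E, F, G
  1-simplices (12): AB, AD, AE, AG, BD, BE, BF, BG, DE, EF, EG, FG
  2-simplices (6): ABG, ADE, AEG, BDE, BEF, BFG

so the chain groups are C_0 ≅ Z^6, C_1 ≅ Z^12, C_2 ≅ Z^6.

∂_1: C_1 → C_0 is given by ∂[p,q] = [q] − [p]. For instance
  ∂FG = G − F.
This gives a 6×12 integer matrix of rank 5; reducing to Smith normal form yields diagonal entries (1,1,1,1,1).

Boundary ∂_2: C_2 → C_1 sends each 2-simplex [p,q,r] to [q,r] − [p,r] + [p,q]. For instance
  ∂AEG = EG − AG + AE,
  ∂BDE = DE − BE + BD.
The resulting 12×6 matrix has rank 6, and its Smith normal form has invariant factors (1,1,1,1,1,1).

Computing H_k = (kernel of ∂_k) / (image of ∂_{k+1}):

  H_2: rank ker ∂_2 − rank ∂_3 = (6 − 6) − 0 = 0, and there is no ∂_3, so H_2 = 0.

H_2 = 0.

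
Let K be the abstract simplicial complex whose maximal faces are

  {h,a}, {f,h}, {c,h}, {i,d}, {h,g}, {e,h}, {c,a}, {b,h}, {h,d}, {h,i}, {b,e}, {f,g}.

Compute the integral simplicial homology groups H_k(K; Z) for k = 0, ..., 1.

We work with the vertex ordering a < b < c < d < e < f < g < h < i. The simplices of K, each written with vertices in increasing order, are:

  0-simplices (9): a, b, c, d, e, f, g, h, i
  1-simplices (12): ac, ah, be, bh, ch, dh, di, eh, fg, fh, gh, hi

giving chain groups C_0 ≅ Z^9, C_1 ≅ Z^12.

∂_1: C_1 → C_0 is given by ∂[p,q] = [q] − [p]. For instance
  ∂bh = h − b.
This gives a 9×12 integer matrix of rank 8; reducing to Smith normal form yields diagonal entries (1,1,1,1,1,1,1,1).

Reading off H_k = ker ∂_k / im ∂_{k+1}:

  H_0: rank C_0 − rank ∂_1 = 9 − 8 = 1, and the invariant factors of ∂_1 are all 1, so H_0 = Z.
  H_1: rank ker ∂_1 − rank ∂_2 = (12 − 8) − 0 = 4, and there is no ∂_2, so H_1 = Z^4.

H_0 ≅ Z,  H_1 ≅ Z^4.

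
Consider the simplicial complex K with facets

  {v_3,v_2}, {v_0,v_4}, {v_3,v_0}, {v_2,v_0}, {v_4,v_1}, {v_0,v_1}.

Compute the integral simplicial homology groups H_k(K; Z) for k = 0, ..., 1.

Fix the vertex order v_0 < v_1 < v_2 < v_3 < v_4 and write every simplex with vertices in increasing order. Then dim K = 1 and the simplices of K are:

  0-simplices (5): [v_0], [v_1], [v_2], [v_3], [v_4]
  1-simplices (6): [v_0,v_1], [v_0,v_2], [v_0,v_3], [v_0,v_4], [v_1,v_4], [v_2,v_3]

Hence C_0 ≅ Z^5, C_1 ≅ Z^6.

The boundary map ∂_1: C_1 → C_0 sends each edge [p,q] (with p < q) to q − p.
This gives a 5×6 integer matrix of rank 4; reducing to Smith normal form yields diagonal entries (1,1,1,1).

Reading off H_k = ker ∂_k / im ∂_{k+1}:

  H_0: rank C_0 − rank ∂_1 = 5 − 4 = 1, and the invariant factors of ∂_1 are all 1, so H_0 = Z.
  H_1: rank ker ∂_1 − rank ∂_2 = (6 − 4) − 0 = 2, and there is no ∂_2, so H_1 = Z^2.

H_0 = Z,  H_1 = Z^2.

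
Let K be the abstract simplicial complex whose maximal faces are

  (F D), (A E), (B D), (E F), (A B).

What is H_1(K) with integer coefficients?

Fix the vertex order A < B < D < E < F and write every simplex with vertices in increasing order. Then dim K = 1 and the simplices of K are:

  0-simplices (5): A, B, D, E, F
  1-simplices (5): AB, AE, BD, DF, EF

giving chain groups C_0 ≅ Z^5, C_1 ≅ Z^5.

Boundary ∂_1: C_1 → C_0 maps an edge to its endpoints' difference, ∂[p,q] = q − p. For instance
  ∂DF = F − D.
This gives a 5×5 integer matrix of rank 4; reducing to Smith normal form yields diagonal entries (1,1,1,1).

From H_k ≅ ker(∂_k) / im(∂_{k+1}) we obtain:

  H_1: rank ker ∂_1 − rank ∂_2 = (5 − 4) − 0 = 1, and there is no ∂_2, so H_1 = Z.

H_1 = Z.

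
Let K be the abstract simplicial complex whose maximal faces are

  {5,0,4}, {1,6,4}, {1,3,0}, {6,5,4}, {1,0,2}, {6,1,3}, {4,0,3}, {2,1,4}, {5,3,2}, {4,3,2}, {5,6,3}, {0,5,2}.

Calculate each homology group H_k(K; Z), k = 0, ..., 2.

H_0 ≅ Z,  H_1 ≅ Z/2,  H_2 = 0.

Order the vertices as 0 < 1 < 2 < 3 < 4 < 5 < 6. Listing each simplex with vertices in this order, K has dimension 2 with simplices:

  0-simplices (7): [0], [1], [2], [3], [4], [5], [6]
  1-simplices (18): [0,1], [0,2], [0,3], [0,4], [0,5], [1,2], [1,3], [1,4], [1,6], [2,3], [2,4], [2,5], [3,4], [3,5], [3,6], [4,5], [4,6], [5,6]
  2-simplices (12): [0,1,2], [0,1,3], [0,2,5], [0,3,4], [0,4,5], [1,2,4], [1,3,6], [1,4,6], [2,3,4], [2,3,5], [3,5,6], [4,5,6]

Hence C_0 ≅ Z^7, C_1 ≅ Z^18, C_2 ≅ Z^12.

∂_1: C_1 → C_0 maps an edge to its endpoints' difference, ∂[p,q] = q − p. For instance
  ∂[0,2] = [2] − [0].
As a 7×18 matrix over Z this has rank 6, with invariant factors (1,1,1,1,1,1).

∂_2: C_2 → C_1 sends each 2-simplex [p,q,r] to [q,r] − [p,r] + [p,q]. For instance
  ∂[0,4,5] = [4,5] − [0,5] + [0,4],
  ∂[2,3,4] = [3,4] − [2,4] + [2,3].
The 18×12 boundary matrix has rank 12 and Smith normal form diag(1,1,1,1,1,1,1,1,1,1,1,2).

Reading off H_k = ker ∂_k / im ∂_{k+1}:

  H_0: rank C_0 − rank ∂_1 = 7 − 6 = 1, and the invariant factors of ∂_1 are all 1, so H_0 ≅ Z.
  H_1: rank ker ∂_1 − rank ∂_2 = (18 − 6) − 12 = 0, and ∂_2 has invariant factor 2 > 1, so H_1 ≅ Z/2.
  H_2: rank ker ∂_2 − rank ∂_3 = (12 − 12) − 0 = 0, and there is no ∂_3, so H_2 ≅ 0.

As a check, the Euler characteristic is 7 − 18 + 12 = 1, which agrees with 1 − 0 + 0 = 1.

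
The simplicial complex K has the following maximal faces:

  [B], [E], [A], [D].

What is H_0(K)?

H_0 = Z^4.

Take the total order A < B < D < E on the vertex set. Then K (dimension 0) consists of the simplices:

  0-simplices (4): A, B, D, E

giving chain groups C_0 ≅ Z^4.

Computing H_k = (kernel of ∂_k) / (image of ∂_{k+1}):

  H_0: rank C_0 − rank ∂_1 = 4 − 0 = 4, and there is no ∂_1, so H_0 ≅ Z^4.

(K is a triangulation of a set of 4 points.)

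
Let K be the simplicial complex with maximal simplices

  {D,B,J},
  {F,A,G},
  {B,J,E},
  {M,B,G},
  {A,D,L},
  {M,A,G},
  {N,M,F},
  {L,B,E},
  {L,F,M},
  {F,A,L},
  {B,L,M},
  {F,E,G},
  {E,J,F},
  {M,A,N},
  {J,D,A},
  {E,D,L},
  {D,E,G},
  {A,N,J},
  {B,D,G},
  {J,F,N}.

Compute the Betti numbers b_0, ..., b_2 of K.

b_0 = 1, b_1 = 1, b_2 = 0.

Order the vertices as A < B < D < E < F < G < J < L < M < N. Listing each simplex with vertices in this order, K has dimension 2 with simplices:

  0-simplices (10): A, B, D, E, F, G, J, L, M, N
  1-simplices (30): AD, AF, AG, AJ, AL, AM, AN, BD, BE, BG, BJ, BL, BM, DE, DG, DJ, DL, EF, EG, EJ, EL, FG, FJ, FL, FM, FN, GM, JN, LM, MN
  2-simplices (20): ADJ, ADL, AFG, AFL, AGM, AJN, AMN, BDG, BDJ, BEJ, BEL, BGM, BLM, DEG, DEL, EFG, EFJ, FJN, FLM, FMN

so the chain groups are C_0 ≅ Z^10, C_1 ≅ Z^30, C_2 ≅ Z^20.

∂_1: C_1 → C_0 is given by ∂[p,q] = [q] − [p].
The 10×30 boundary matrix has rank 9 and Smith normal form diag(1,1,1,1,1,1,1,1,1).

The boundary map ∂_2: C_2 → C_1 sends each 2-simplex [p,q,r] to [q,r] − [p,r] + [p,q]. For instance
  ∂AGM = GM − AM + AG,
  ∂BLM = LM − BM + BL.
The resulting 30×20 matrix has rank 20, and its Smith normal form has invariant factors (1,1,1,1,1,1,1,1,1,1,1,1,1,1,1,1,1,1,1,2).

Reading off H_k = ker ∂_k / im ∂_{k+1}:

  H_0: rank C_0 − rank ∂_1 = 10 − 9 = 1, and the invariant factors of ∂_1 are all 1, so H_0 ≅ Z.
  H_1: rank ker ∂_1 − rank ∂_2 = (30 − 9) − 20 = 1, and ∂_2 has invariant factor 2 > 1, so H_1 ≅ Z × Z/2.
  H_2: rank ker ∂_2 − rank ∂_3 = (20 − 20) − 0 = 0, and there is no ∂_3, so H_2 ≅ 0.

Hence the Betti numbers are b_0 = 1, b_1 = 1, b_2 = 0.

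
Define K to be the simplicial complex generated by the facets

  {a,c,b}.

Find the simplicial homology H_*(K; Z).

H_0 = Z,  H_1 = 0,  H_2 = 0.

Fix the vertex order a < b < c and write every simplex with vertices in increasing order. Then dim K = 2 and the simplices of K are:

  0-simplices (3): a, b, c
  1-simplices (3): ab, ac, bc
  2-simplices (1): abc

giving chain groups C_0 ≅ Z^3, C_1 ≅ Z^3, C_2 ≅ Z^1.

The boundary map ∂_1: C_1 → C_0 sends each edge [p,q] (with p < q) to q − p.
The resulting 3×3 matrix has rank 2, and its Smith normal form has invariant factors (1,1).

Boundary ∂_2: C_2 → C_1 sends each 2-simplex [p,q,r] to [q,r] − [p,r] + [p,q]. For instance
  ∂abc = bc − ac + ab.
The 3×1 boundary matrix has rank 1 and Smith normal form diag(1).

Reading off H_k = ker ∂_k / im ∂_{k+1}:

  H_0: rank C_0 − rank ∂_1 = 3 − 2 = 1, and the invariant factors of ∂_1 are all 1, so H_0 ≅ Z.
  H_1: rank ker ∂_1 − rank ∂_2 = (3 − 2) − 1 = 0, and the invariant factors of ∂_2 are all 1, so H_1 ≅ 0.
  H_2: rank ker ∂_2 − rank ∂_3 = (1 − 1) − 0 = 0, and there is no ∂_3, so H_2 ≅ 0.

As a check, the Euler characteristic is 3 − 3 + 1 = 1, which agrees with 1 − 0 + 0 = 1.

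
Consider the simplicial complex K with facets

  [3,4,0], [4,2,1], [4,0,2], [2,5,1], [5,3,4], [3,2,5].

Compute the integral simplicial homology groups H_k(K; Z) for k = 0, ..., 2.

We work with the vertex ordering 0 < 1 < 2 < 3 < 4 < 5. The simplices of K, each written with vertices in increasing order, are:

  0-simplices (6): [0], [1], [2], [3], [4], [5]
  1-simplices (12): [0,2], [0,3], [0,4], [1,2], [1,4], [1,5], [2,3], [2,4], [2,5], [3,4], [3,5], [4,5]
  2-simplices (6): [0,2,4], [0,3,4], [1,2,4], [1,2,5], [2,3,5], [3,4,5]

giving chain groups C_0 ≅ Z^6, C_1 ≅ Z^12, C_2 ≅ Z^6.

Boundary ∂_1: C_1 → C_0 is given by ∂[p,q] = [q] − [p]. For instance
  ∂[3,5] = [5] − [3].
This gives a 6×12 integer matrix of rank 5; reducing to Smith normal form yields diagonal entries (1,1,1,1,1).

The boundary map ∂_2: C_2 → C_1 acts by ∂[p,q,r] = [q,r] − [p,r] + [p,q]. For instance
  ∂[1,2,5] = [2,5] − [1,5] + [1,2],
  ∂[2,3,5] = [3,5] − [2,5] + [2,3].
The 12×6 boundary matrix has rank 6 and Smith normal form diag(1,1,1,1,1,1).

Computing H_k = (kernel of ∂_k) / (image of ∂_{k+1}):

  H_0: rank C_0 − rank ∂_1 = 6 − 5 = 1, and the invariant factors of ∂_1 are all 1, so H_0 ≅ Z.
  H_1: rank ker ∂_1 − rank ∂_2 = (12 − 5) − 6 = 1, and the invariant factors of ∂_2 are all 1, so H_1 ≅ Z.
  H_2: rank ker ∂_2 − rank ∂_3 = (6 − 6) − 0 = 0, and there is no ∂_3, so H_2 ≅ 0.

H_0 ≅ Z,  H_1 ≅ Z,  H_2 = 0.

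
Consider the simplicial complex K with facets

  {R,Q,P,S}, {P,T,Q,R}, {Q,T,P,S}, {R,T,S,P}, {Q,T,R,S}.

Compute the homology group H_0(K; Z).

Order the vertices as P < Q < R < S < T. Listing each simplex with vertices in this order, K has dimension 3 with simplices:

  0-simplices (5): P, Q, R, S, T
  1-simplices (10): PQ, PR, PS, PT, QR, QS, QT, RS, RT, ST
  2-simplices (10): PQR, PQS, PQT, PRS, PRT, PST, QRS, QRT, QST, RST
  3-simplices (5): PQRS, PQRT, PQST, PRST, QRST

giving chain groups C_0 ≅ Z^5, C_1 ≅ Z^10, C_2 ≅ Z^10, C_3 ≅ Z^5.

∂_1: C_1 → C_0 maps an edge to its endpoints' difference, ∂[p,q] = q − p.
This gives a 5×10 integer matrix of rank 4; reducing to Smith normal form yields diagonal entries (1,1,1,1).

Boundary ∂_2: C_2 → C_1 maps a triangle to the signed sum of its edges. For instance
  ∂QRS = RS − QS + QR,
  ∂QRT = RT − QT + QR.
The 10×10 boundary matrix has rank 6 and Smith normal form diag(1,1,1,1,1,1).

∂_3: C_3 → C_2 sends each 3-simplex σ to the alternating sum Σ_i (−1)^i (σ with its i-th vertex removed). For instance
  ∂PQRT = QRT − PRT + PQT − PQR,
  ∂PQST = QST − PST + PQT − PQS.
This gives a 10×5 integer matrix of rank 4; reducing to Smith normal form yields diagonal entries (1,1,1,1).

Computing H_k = (kernel of ∂_k) / (image of ∂_{k+1}):

  H_0: rank C_0 − rank ∂_1 = 5 − 4 = 1, and the invariant factors of ∂_1 are all 1, so H_0 ≅ Z.

H_0 ≅ Z.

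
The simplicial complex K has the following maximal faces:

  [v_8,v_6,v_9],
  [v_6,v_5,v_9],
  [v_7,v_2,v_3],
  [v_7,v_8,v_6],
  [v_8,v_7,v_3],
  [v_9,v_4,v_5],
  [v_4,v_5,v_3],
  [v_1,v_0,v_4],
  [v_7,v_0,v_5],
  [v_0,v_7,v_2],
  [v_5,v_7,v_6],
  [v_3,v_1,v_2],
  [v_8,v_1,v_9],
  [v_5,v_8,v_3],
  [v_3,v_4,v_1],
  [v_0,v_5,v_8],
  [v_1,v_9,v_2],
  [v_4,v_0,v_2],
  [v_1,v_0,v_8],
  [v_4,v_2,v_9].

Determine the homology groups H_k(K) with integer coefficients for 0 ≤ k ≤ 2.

Take the total order v_0 < v_1 < v_2 < v_3 < v_4 < v_5 < v_6 < v_7 < v_8 < v_9 on the vertex set. Then K (dimension 2) consists of the simplices:

  0-simplices (10): [v_0], [v_1], [v_2], [v_3], [v_4], [v_5], [v_6], [v_7], [v_8], [v_9]
  1-simplices (30): (30 of them)
  2-simplices (20): (20 of them)

Hence C_0 ≅ Z^10, C_1 ≅ Z^30, C_2 ≅ Z^20.

The boundary map ∂_1: C_1 → C_0 is given by ∂[p,q] = [q] − [p].
The resulting 10×30 matrix has rank 9, and its Smith normal form has invariant factors (1,1,1,1,1,1,1,1,1).

The boundary map ∂_2: C_2 → C_1 sends each 2-simplex [p,q,r] to [q,r] − [p,r] + [p,q]. For instance
  ∂[v_1,v_8,v_9] = [v_8,v_9] − [v_1,v_9] + [v_1,v_8],
  ∂[v_1,v_3,v_4] = [v_3,v_4] − [v_1,v_4] + [v_1,v_3].
This gives a 30×20 integer matrix of rank 20; reducing to Smith normal form yields diagonal entries (1,1,1,1,1,1,1,1,1,1,1,1,1,1,1,1,1,1,1,2).

Reading off H_k = ker ∂_k / im ∂_{k+1}:

  H_0: rank C_0 − rank ∂_1 = 10 − 9 = 1, and the invariant factors of ∂_1 are all 1, so H_0 = Z.
  H_1: rank ker ∂_1 − rank ∂_2 = (30 − 9) − 20 = 1, and ∂_2 has invariant factor 2 > 1, so H_1 = Z × Z/2.
  H_2: rank ker ∂_2 − rank ∂_3 = (20 − 20) − 0 = 0, and there is no ∂_3, so H_2 = 0.

(K is a triangulation of the Klein bottle.)

H_0 ≅ Z,  H_1 ≅ Z × Z/2,  H_2 = 0.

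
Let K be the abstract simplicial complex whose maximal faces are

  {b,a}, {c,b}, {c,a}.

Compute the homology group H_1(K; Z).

Fix the vertex order a < b < c and write every simplex with vertices in increasing order. Then dim K = 1 and the simplices of K are:

  0-simplices (3): a, b, c
  1-simplices (3): ab, ac, bc

so the chain groups are C_0 ≅ Z^3, C_1 ≅ Z^3.

The boundary map ∂_1: C_1 → C_0 is given by ∂[p,q] = [q] − [p]. For instance
  ∂ac = c − a.
The resulting 3×3 matrix has rank 2, and its Smith normal form has invariant factors (1,1).

Computing H_k = (kernel of ∂_k) / (image of ∂_{k+1}):

  H_1: rank ker ∂_1 − rank ∂_2 = (3 − 2) − 0 = 1, and there is no ∂_2, so H_1 ≅ Z.

H_1 = Z.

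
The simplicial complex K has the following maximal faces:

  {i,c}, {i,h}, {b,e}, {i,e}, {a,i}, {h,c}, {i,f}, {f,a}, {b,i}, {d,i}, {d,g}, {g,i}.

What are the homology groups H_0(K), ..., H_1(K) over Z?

We work with the vertex ordering a < b < c < d < e < f < g < h < i. The simplices of K, each written with vertices in increasing order, are:

  0-simplices (9): a, b, c, d, e, f, g, h, i
  1-simplices (12): af, ai, be, bi, ch, ci, dg, di, ei, fi, gi, hi

so the chain groups are C_0 ≅ Z^9, C_1 ≅ Z^12.

Boundary ∂_1: C_1 → C_0 is given by ∂[p,q] = [q] − [p]. For instance
  ∂hi = i − h.
The 9×12 boundary matrix has rank 8 and Smith normal form diag(1,1,1,1,1,1,1,1).

Computing H_k = (kernel of ∂_k) / (image of ∂_{k+1}):

  H_0: rank C_0 − rank ∂_1 = 9 − 8 = 1, and the invariant factors of ∂_1 are all 1, so H_0 = Z.
  H_1: rank ker ∂_1 − rank ∂_2 = (12 − 8) − 0 = 4, and there is no ∂_2, so H_1 = Z^4.

H_0 = Z,  H_1 = Z^4.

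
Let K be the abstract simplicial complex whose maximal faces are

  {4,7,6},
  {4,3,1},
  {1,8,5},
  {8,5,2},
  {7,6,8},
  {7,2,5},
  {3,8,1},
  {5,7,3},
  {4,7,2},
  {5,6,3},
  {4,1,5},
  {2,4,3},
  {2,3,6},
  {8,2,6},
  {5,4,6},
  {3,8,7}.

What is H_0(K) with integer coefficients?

H_0 ≅ Z.

Take the total order 1 < 2 < 3 < 4 < 5 < 6 < 7 < 8 on the vertex set. Then K (dimension 2) consists of the simplices:

  0-simplices (8): [1], [2], [3], [4], [5], [6], [7], [8]
  1-simplices (24): (24 of them)
  2-simplices (16): [1,3,4], [1,3,8], [1,4,5], [1,5,8], [2,3,4], [2,3,6], [2,4,7], [2,5,7], [2,5,8], [2,6,8], [3,5,6], [3,5,7], [3,7,8], [4,5,6], [4,6,7], [6,7,8]

giving chain groups C_0 ≅ Z^8, C_1 ≅ Z^24, C_2 ≅ Z^16.

Boundary ∂_1: C_1 → C_0 maps an edge to its endpoints' difference, ∂[p,q] = q − p. For instance
  ∂[1,4] = [4] − [1].
This gives a 8×24 integer matrix of rank 7; reducing to Smith normal form yields diagonal entries (1,1,1,1,1,1,1).

Boundary ∂_2: C_2 → C_1 acts by ∂[p,q,r] = [q,r] − [p,r] + [p,q]. For instance
  ∂[2,5,8] = [5,8] − [2,8] + [2,5],
  ∂[3,5,6] = [5,6] − [3,6] + [3,5].
As a 24×16 matrix over Z this has rank 15, with invariant factors (1,1,1,1,1,1,1,1,1,1,1,1,1,1,1).

Reading off H_k = ker ∂_k / im ∂_{k+1}:

  H_0: rank C_0 − rank ∂_1 = 8 − 7 = 1, and the invariant factors of ∂_1 are all 1, so H_0 ≅ Z.

(K is a triangulation of the torus T^2.)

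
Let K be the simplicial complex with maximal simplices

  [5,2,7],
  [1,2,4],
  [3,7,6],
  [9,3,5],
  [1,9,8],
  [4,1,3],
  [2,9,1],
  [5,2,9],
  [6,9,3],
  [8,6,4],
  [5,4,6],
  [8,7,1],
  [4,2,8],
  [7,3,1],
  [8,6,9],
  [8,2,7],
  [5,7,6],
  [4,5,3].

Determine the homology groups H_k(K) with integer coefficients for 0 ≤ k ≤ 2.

H_0 ≅ Z,  H_1 ≅ Z ⊕ Z/2Z,  H_2 = 0.

Fix the vertex order 1 < 2 < 3 < 4 < 5 < 6 < 7 < 8 < 9 and write every simplex with vertices in increasing order. Then dim K = 2 and the simplices of K are:

  0-simplices (9): [1], [2], [3], [4], [5], [6], [7], [8], [9]
  1-simplices (27): (27 of them)
  2-simplices (18): [1,2,4], [1,2,9], [1,3,4], [1,3,7], [1,7,8], [1,8,9], [2,4,8], [2,5,7], [2,5,9], [2,7,8], [3,4,5], [3,5,9], [3,6,7], [3,6,9], [4,5,6], [4,6,8], [5,6,7], [6,8,9]

giving chain groups C_0 ≅ Z^9, C_1 ≅ Z^27, C_2 ≅ Z^18.

Boundary ∂_1: C_1 → C_0 sends each edge [p,q] (with p < q) to q − p.
As a 9×27 matrix over Z this has rank 8, with invariant factors (1,1,1,1,1,1,1,1).

∂_2: C_2 → C_1 acts by ∂[p,q,r] = [q,r] − [p,r] + [p,q]. For instance
  ∂[4,5,6] = [5,6] − [4,6] + [4,5],
  ∂[3,4,5] = [4,5] − [3,5] + [3,4].
The 27×18 boundary matrix has rank 18 and Smith normal form diag(1,1,1,1,1,1,1,1,1,1,1,1,1,1,1,1,1,2).

Computing H_k = (kernel of ∂_k) / (image of ∂_{k+1}):

  H_0: rank C_0 − rank ∂_1 = 9 − 8 = 1, and the invariant factors of ∂_1 are all 1, so H_0 = Z.
  H_1: rank ker ∂_1 − rank ∂_2 = (27 − 8) − 18 = 1, and ∂_2 has invariant factor 2 > 1, so H_1 = Z ⊕ Z/2Z.
  H_2: rank ker ∂_2 − rank ∂_3 = (18 − 18) − 0 = 0, and there is no ∂_3, so H_2 = 0.

As a check, the Euler characteristic is 9 − 27 + 18 = 0, which agrees with 1 − 1 + 0 = 0.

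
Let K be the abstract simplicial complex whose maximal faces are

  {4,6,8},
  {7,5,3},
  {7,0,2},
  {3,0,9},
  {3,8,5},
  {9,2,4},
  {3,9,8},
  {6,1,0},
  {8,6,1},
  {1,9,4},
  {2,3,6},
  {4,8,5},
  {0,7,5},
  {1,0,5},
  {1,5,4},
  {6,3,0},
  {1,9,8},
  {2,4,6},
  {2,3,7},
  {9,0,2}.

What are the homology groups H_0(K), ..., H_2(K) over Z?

We work with the vertex ordering 0 < 1 < 2 < 3 < 4 < 5 < 6 < 7 < 8 < 9. The simplices of K, each written with vertices in increasing order, are:

  0-simplices (10): [0], [1], [2], [3], [4], [5], [6], [7], [8], [9]
  1-simplices (30): (30 of them)
  2-simplices (20): (20 of them)

giving chain groups C_0 ≅ Z^10, C_1 ≅ Z^30, C_2 ≅ Z^20.

The boundary map ∂_1: C_1 → C_0 is given by ∂[p,q] = [q] − [p]. For instance
  ∂[3,6] = [6] − [3].
The 10×30 boundary matrix has rank 9 and Smith normal form diag(1,1,1,1,1,1,1,1,1).

Boundary ∂_2: C_2 → C_1 maps a triangle to the signed sum of its edges. For instance
  ∂[0,5,7] = [5,7] − [0,7] + [0,5],
  ∂[0,2,9] = [2,9] − [0,9] + [0,2].
As a 30×20 matrix over Z this has rank 20, with invariant factors (1,1,1,1,1,1,1,1,1,1,1,1,1,1,1,1,1,1,1,2).

Computing H_k = (kernel of ∂_k) / (image of ∂_{k+1}):

  H_0: rank C_0 − rank ∂_1 = 10 − 9 = 1, and the invariant factors of ∂_1 are all 1, so H_0 = Z.
  H_1: rank ker ∂_1 − rank ∂_2 = (30 − 9) − 20 = 1, and ∂_2 has invariant factor 2 > 1, so H_1 = Z ⊕ Z/2.
  H_2: rank ker ∂_2 − rank ∂_3 = (20 − 20) − 0 = 0, and there is no ∂_3, so H_2 = 0.

H_0 ≅ Z,  H_1 ≅ Z ⊕ Z/2,  H_2 = 0.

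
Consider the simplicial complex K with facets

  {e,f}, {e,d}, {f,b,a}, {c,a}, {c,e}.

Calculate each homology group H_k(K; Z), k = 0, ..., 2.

H_0 ≅ Z,  H_1 ≅ Z,  H_2 = 0.

Order the vertices as a < b < c < d < e < f. Listing each simplex with vertices in this order, K has dimension 2 with simplices:

  0-simplices (6): a, b, c, d, e, f
  1-simplices (7): ab, ac, af, bf, ce, de, ef
  2-simplices (1): abf

Hence C_0 ≅ Z^6, C_1 ≅ Z^7, C_2 ≅ Z^1.

The boundary map ∂_1: C_1 → C_0 is given by ∂[p,q] = [q] − [p].
This gives a 6×7 integer matrix of rank 5; reducing to Smith normal form yields diagonal entries (1,1,1,1,1).

∂_2: C_2 → C_1 acts by ∂[p,q,r] = [q,r] − [p,r] + [p,q]. For instance
  ∂abf = bf − af + ab.
As a 7×1 matrix over Z this has rank 1, with invariant factors (1).

Now H_k = ker ∂_k / im ∂_{k+1}, so:

  H_0: rank C_0 − rank ∂_1 = 6 − 5 = 1, and the invariant factors of ∂_1 are all 1, so H_0 ≅ Z.
  H_1: rank ker ∂_1 − rank ∂_2 = (7 − 5) − 1 = 1, and the invariant factors of ∂_2 are all 1, so H_1 ≅ Z.
  H_2: rank ker ∂_2 − rank ∂_3 = (1 − 1) − 0 = 0, and there is no ∂_3, so H_2 ≅ 0.

As a check, the Euler characteristic is 6 − 7 + 1 = 0, which agrees with 1 − 1 + 0 = 0.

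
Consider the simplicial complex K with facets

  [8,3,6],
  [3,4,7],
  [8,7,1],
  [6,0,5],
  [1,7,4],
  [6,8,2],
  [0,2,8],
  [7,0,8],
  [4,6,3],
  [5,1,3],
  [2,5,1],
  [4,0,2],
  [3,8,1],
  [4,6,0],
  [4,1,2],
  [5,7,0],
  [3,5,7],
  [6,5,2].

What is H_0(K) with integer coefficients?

K has 9 vertices, 27 edges, 18 triangles.
rank ∂_0 = 0, rank ∂_1 = 8 ⇒ b_0 = 9 − 0 − 8 = 1; all invariant factors of ∂_1 are 1 so no torsion. So H_0 = Z.

H_0 ≅ Z.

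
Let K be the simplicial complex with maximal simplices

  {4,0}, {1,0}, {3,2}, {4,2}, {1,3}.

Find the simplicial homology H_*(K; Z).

H_0 ≅ Z,  H_1 ≅ Z.

Order the vertices as 0 < 1 < 2 < 3 < 4. Listing each simplex with vertices in this order, K has dimension 1 with simplices:

  0-simplices (5): [0], [1], [2], [3], [4]
  1-simplices (5): [0,1], [0,4], [1,3], [2,3], [2,4]

giving chain groups C_0 ≅ Z^5, C_1 ≅ Z^5.

∂_1: C_1 → C_0 maps an edge to its endpoints' difference, ∂[p,q] = q − p. For instance
  ∂[2,3] = [3] − [2].
This gives a 5×5 integer matrix of rank 4; reducing to Smith normal form yields diagonal entries (1,1,1,1).

Computing H_k = (kernel of ∂_k) / (image of ∂_{k+1}):

  H_0: rank C_0 − rank ∂_1 = 5 − 4 = 1, and the invariant factors of ∂_1 are all 1, so H_0 = Z.
  H_1: rank ker ∂_1 − rank ∂_2 = (5 − 4) − 0 = 1, and there is no ∂_2, so H_1 = Z.

As a check, the Euler characteristic is 5 − 5 = 0, which agrees with 1 − 1 = 0.
(K is a triangulation of the circle S^1.)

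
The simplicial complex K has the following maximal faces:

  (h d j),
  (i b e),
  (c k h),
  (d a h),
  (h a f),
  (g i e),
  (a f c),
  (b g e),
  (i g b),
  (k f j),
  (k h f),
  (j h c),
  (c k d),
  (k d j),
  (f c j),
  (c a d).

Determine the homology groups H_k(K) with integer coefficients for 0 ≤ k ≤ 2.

H_0 = Z^2,  H_1 = Z/2Z,  H_2 = Z.

Take the total order a < b < c < d < e < f < g < h < i < j < k on the vertex set. Then K (dimension 2) consists of the simplices:

  0-simplices (11): a, b, c, d, e, f, g, h, i, j, k
  1-simplices (24): ac, ad, af, ah, be, bg, bi, cd, cf, ch, cj, ck, dh, dj, dk, eg, ei, fh, fj, fk, gi, hj, hk, jk
  2-simplices (16): acd, acf, adh, afh, beg, bei, bgi, cdk, cfj, chj, chk, dhj, djk, egi, fhk, fjk

giving chain groups C_0 ≅ Z^11, C_1 ≅ Z^24, C_2 ≅ Z^16.

The boundary map ∂_1: C_1 → C_0 maps an edge to its endpoints' difference, ∂[p,q] = q − p. For instance
  ∂be = e − b.
As a 11×24 matrix over Z this has rank 9, with invariant factors (1,1,1,1,1,1,1,1,1).

∂_2: C_2 → C_1 maps a triangle to the signed sum of its edges. For instance
  ∂acd = cd − ad + ac,
  ∂bgi = gi − bi + bg.
This gives a 24×16 integer matrix of rank 15; reducing to Smith normal form yields diagonal entries (1,1,1,1,1,1,1,1,1,1,1,1,1,1,2).

Computing H_k = (kernel of ∂_k) / (image of ∂_{k+1}):

  H_0: rank C_0 − rank ∂_1 = 11 − 9 = 2, and the invariant factors of ∂_1 are all 1, so H_0 ≅ Z^2.
  H_1: rank ker ∂_1 − rank ∂_2 = (24 − 9) − 15 = 0, and ∂_2 has invariant factor 2 > 1, so H_1 ≅ Z/2Z.
  H_2: rank ker ∂_2 − rank ∂_3 = (16 − 15) − 0 = 1, and there is no ∂_3, so H_2 ≅ Z.

As a check, the Euler characteristic is 11 − 24 + 16 = 3, which agrees with 2 − 0 + 1 = 3.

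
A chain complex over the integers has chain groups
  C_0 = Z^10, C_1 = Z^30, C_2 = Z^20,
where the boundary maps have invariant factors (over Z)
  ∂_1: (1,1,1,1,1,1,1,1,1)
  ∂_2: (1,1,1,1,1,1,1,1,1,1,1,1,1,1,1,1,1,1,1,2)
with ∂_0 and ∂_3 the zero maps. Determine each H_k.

H_0: b_0 = 10 − 0 − 9 = 1; torsion from ∂_1 factors > 1: none. So H_0 ≅ Z.
H_1: b_1 = 30 − 9 − 20 = 1; torsion from ∂_2 factors > 1: [2]. So H_1 ≅ Z ⊕ Z/2.
H_2: b_2 = 20 − 20 − 0 = 0; torsion from ∂_3 factors > 1: none. So H_2 ≅ 0.

H_0 ≅ Z,  H_1 ≅ Z ⊕ Z/2,  H_2 = 0.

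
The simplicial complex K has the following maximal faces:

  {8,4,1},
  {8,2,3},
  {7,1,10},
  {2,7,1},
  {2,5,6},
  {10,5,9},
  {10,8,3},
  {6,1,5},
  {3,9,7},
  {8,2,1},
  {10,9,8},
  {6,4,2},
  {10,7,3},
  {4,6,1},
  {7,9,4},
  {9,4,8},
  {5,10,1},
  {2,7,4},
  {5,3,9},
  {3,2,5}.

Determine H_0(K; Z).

H_0 = Z.

Fix the vertex order 1 < 2 < 3 < 4 < 5 < 6 < 7 < 8 < 9 < 10 and write every simplex with vertices in increasing order. Then dim K = 2 and the simplices of K are:

  0-simplices (10): [1], [2], [3], [4], [5], [6], [7], [8], [9], [10]
  1-simplices (30): (30 of them)
  2-simplices (20): (20 of them)

so the chain groups are C_0 ≅ Z^10, C_1 ≅ Z^30, C_2 ≅ Z^20.

∂_1: C_1 → C_0 is given by ∂[p,q] = [q] − [p]. For instance
  ∂[4,8] = [8] − [4].
As a 10×30 matrix over Z this has rank 9, with invariant factors (1,1,1,1,1,1,1,1,1).

The boundary map ∂_2: C_2 → C_1 maps a triangle to the signed sum of its edges. For instance
  ∂[1,2,7] = [2,7] − [1,7] + [1,2],
  ∂[5,9,10] = [9,10] − [5,10] + [5,9].
The 30×20 boundary matrix has rank 20 and Smith normal form diag(1,1,1,1,1,1,1,1,1,1,1,1,1,1,1,1,1,1,1,2).

Reading off H_k = ker ∂_k / im ∂_{k+1}:

  H_0: rank C_0 − rank ∂_1 = 10 − 9 = 1, and the invariant factors of ∂_1 are all 1, so H_0 = Z.

(K is a triangulation of the Klein bottle.)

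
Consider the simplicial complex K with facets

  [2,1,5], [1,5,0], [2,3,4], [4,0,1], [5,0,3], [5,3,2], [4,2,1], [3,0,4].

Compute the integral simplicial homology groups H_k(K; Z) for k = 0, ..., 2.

Fix the vertex order 0 < 1 < 2 < 3 < 4 < 5 and write every simplex with vertices in increasing order. Then dim K = 2 and the simplices of K are:

  0-simplices (6): [0], [1], [2], [3], [4], [5]
  1-simplices (12): [0,1], [0,3], [0,4], [0,5], [1,2], [1,4], [1,5], [2,3], [2,4], [2,5], [3,4], [3,5]
  2-simplices (8): [0,1,4], [0,1,5], [0,3,4], [0,3,5], [1,2,4], [1,2,5], [2,3,4], [2,3,5]

giving chain groups C_0 ≅ Z^6, C_1 ≅ Z^12, C_2 ≅ Z^8.

Boundary ∂_1: C_1 → C_0 maps an edge to its endpoints' difference, ∂[p,q] = q − p.
As a 6×12 matrix over Z this has rank 5, with invariant factors (1,1,1,1,1).

∂_2: C_2 → C_1 maps a triangle to the signed sum of its edges. For instance
  ∂[1,2,4] = [2,4] − [1,4] + [1,2],
  ∂[2,3,4] = [3,4] − [2,4] + [2,3].
The resulting 12×8 matrix has rank 7, and its Smith normal form has invariant factors (1,1,1,1,1,1,1).

Reading off H_k = ker ∂_k / im ∂_{k+1}:

  H_0: rank C_0 − rank ∂_1 = 6 − 5 = 1, and the invariant factors of ∂_1 are all 1, so H_0 = Z.
  H_1: rank ker ∂_1 − rank ∂_2 = (12 − 5) − 7 = 0, and the invariant factors of ∂_2 are all 1, so H_1 = 0.
  H_2: rank ker ∂_2 − rank ∂_3 = (8 − 7) − 0 = 1, and there is no ∂_3, so H_2 = Z.

As a check, the Euler characteristic is 6 − 12 + 8 = 2, which agrees with 1 − 0 + 1 = 2.

H_0 = Z,  H_1 = 0,  H_2 = Z.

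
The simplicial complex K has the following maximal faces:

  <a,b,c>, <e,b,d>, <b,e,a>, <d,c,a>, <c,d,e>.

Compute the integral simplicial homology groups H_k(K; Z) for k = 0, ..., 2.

H_0 = Z,  H_1 = Z,  H_2 = 0.

We work with the vertex ordering a < b < c < d < e. The simplices of K, each written with vertices in increasing order, are:

  0-simplices (5): a, b, c, d, e
  1-simplices (10): ab, ac, ad, ae, bc, bd, be, cd, ce, de
  2-simplices (5): abc, abe, acd, bde, cde

so the chain groups are C_0 ≅ Z^5, C_1 ≅ Z^10, C_2 ≅ Z^5.

Boundary ∂_1: C_1 → C_0 sends each edge [p,q] (with p < q) to q − p.
The 5×10 boundary matrix has rank 4 and Smith normal form diag(1,1,1,1).

Boundary ∂_2: C_2 → C_1 acts by ∂[p,q,r] = [q,r] − [p,r] + [p,q]. For instance
  ∂abc = bc − ac + ab,
  ∂bde = de − be + bd.
This gives a 10×5 integer matrix of rank 5; reducing to Smith normal form yields diagonal entries (1,1,1,1,1).

From H_k ≅ ker(∂_k) / im(∂_{k+1}) we obtain:

  H_0: rank C_0 − rank ∂_1 = 5 − 4 = 1, and the invariant factors of ∂_1 are all 1, so H_0 ≅ Z.
  H_1: rank ker ∂_1 − rank ∂_2 = (10 − 4) − 5 = 1, and the invariant factors of ∂_2 are all 1, so H_1 ≅ Z.
  H_2: rank ker ∂_2 − rank ∂_3 = (5 − 5) − 0 = 0, and there is no ∂_3, so H_2 ≅ 0.

As a check, the Euler characteristic is 5 − 10 + 5 = 0, which agrees with 1 − 1 + 0 = 0.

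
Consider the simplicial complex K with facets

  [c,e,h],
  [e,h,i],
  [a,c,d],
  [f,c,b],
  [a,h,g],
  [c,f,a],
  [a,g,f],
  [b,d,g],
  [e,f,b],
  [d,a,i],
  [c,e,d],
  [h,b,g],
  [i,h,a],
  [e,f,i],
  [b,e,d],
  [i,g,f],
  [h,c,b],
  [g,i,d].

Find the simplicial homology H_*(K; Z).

H_0 ≅ Z,  H_1 ≅ Z ⊕ Z/2,  H_2 = 0.

Order the vertices as a < b < c < d < e < f < g < h < i. Listing each simplex with vertices in this order, K has dimension 2 with simplices:

  0-simplices (9): a, b, c, d, e, f, g, h, i
  1-simplices (27): ac, ad, af, ag, ah, ai, bc, bd, be, bf, bg, bh, cd, ce, cf, ch, de, dg, di, ef, eh, ei, fg, fi, gh, gi, hi
  2-simplices (18): acd, acf, adi, afg, agh, ahi, bcf, bch, bde, bdg, bef, bgh, cde, ceh, dgi, efi, ehi, fgi

Hence C_0 ≅ Z^9, C_1 ≅ Z^27, C_2 ≅ Z^18.

∂_1: C_1 → C_0 maps an edge to its endpoints' difference, ∂[p,q] = q − p. For instance
  ∂af = f − a.
The 9×27 boundary matrix has rank 8 and Smith normal form diag(1,1,1,1,1,1,1,1).

∂_2: C_2 → C_1 acts by ∂[p,q,r] = [q,r] − [p,r] + [p,q]. For instance
  ∂acd = cd − ad + ac,
  ∂ehi = hi − ei + eh.
The 27×18 boundary matrix has rank 18 and Smith normal form diag(1,1,1,1,1,1,1,1,1,1,1,1,1,1,1,1,1,2).

Reading off H_k = ker ∂_k / im ∂_{k+1}:

  H_0: rank C_0 − rank ∂_1 = 9 − 8 = 1, and the invariant factors of ∂_1 are all 1, so H_0 ≅ Z.
  H_1: rank ker ∂_1 − rank ∂_2 = (27 − 8) − 18 = 1, and ∂_2 has invariant factor 2 > 1, so H_1 ≅ Z ⊕ Z/2.
  H_2: rank ker ∂_2 − rank ∂_3 = (18 − 18) − 0 = 0, and there is no ∂_3, so H_2 ≅ 0.

(K is a triangulation of the Klein bottle.)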